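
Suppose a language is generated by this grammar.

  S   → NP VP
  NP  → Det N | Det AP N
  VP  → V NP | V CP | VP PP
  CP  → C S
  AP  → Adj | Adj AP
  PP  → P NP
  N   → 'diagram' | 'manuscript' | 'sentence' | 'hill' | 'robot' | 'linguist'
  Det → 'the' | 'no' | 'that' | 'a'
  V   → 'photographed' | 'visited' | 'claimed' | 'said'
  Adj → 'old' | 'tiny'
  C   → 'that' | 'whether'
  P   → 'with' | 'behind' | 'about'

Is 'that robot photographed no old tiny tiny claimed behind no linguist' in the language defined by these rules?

An Adj word can never sit immediately before a V word in any string this grammar generates, so the substring 'tiny claimed' rules out a derivation.

Ungrammatical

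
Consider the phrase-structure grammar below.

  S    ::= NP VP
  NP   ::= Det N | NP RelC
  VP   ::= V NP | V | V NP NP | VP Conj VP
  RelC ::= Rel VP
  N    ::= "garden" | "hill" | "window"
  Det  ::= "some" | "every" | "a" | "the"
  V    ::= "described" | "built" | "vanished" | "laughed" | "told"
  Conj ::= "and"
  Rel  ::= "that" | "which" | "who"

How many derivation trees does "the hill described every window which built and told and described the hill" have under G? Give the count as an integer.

7

Two of the 7 distinct bracketings:
[S [NP [Det the] [N hill]] [VP [V described] [NP [NP [Det every] [N window]] [RelC [Rel which] [VP [VP [V built]] [Conj and] [VP [VP [V told]] [Conj and] [VP [V described] [NP [Det the] [N hill]]]]]]]]]
[S [NP [Det the] [N hill]] [VP [V described] [NP [NP [Det every] [N window]] [RelC [Rel which] [VP [VP [VP [V built]] [Conj and] [VP [V told]]] [Conj and] [VP [V described] [NP [Det the] [N hill]]]]]]]]
The trees differ in how a recursive rule is bracketed over the same span.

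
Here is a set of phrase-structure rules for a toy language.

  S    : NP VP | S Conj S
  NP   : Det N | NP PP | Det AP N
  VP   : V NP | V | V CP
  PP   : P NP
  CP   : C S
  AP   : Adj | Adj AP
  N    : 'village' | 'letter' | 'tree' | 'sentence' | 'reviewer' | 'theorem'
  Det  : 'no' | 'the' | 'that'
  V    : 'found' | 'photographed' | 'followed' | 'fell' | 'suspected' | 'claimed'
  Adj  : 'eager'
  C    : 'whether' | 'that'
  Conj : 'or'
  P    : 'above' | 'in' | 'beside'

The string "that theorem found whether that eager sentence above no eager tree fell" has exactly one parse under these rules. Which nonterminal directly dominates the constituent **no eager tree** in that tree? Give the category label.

PP

[S [NP [Det that] [N theorem]] [VP [V found] [CP [C whether] [S [NP [NP [Det that] [AP [Adj eager]] [N sentence]] [PP [P above] [NP [Det no] [AP [Adj eager]] [N tree]]]] [VP [V fell]]]]]]
The span 'no eager tree' is the NP node built by NP → Det AP N.
Its mother is the PP built by PP → P NP.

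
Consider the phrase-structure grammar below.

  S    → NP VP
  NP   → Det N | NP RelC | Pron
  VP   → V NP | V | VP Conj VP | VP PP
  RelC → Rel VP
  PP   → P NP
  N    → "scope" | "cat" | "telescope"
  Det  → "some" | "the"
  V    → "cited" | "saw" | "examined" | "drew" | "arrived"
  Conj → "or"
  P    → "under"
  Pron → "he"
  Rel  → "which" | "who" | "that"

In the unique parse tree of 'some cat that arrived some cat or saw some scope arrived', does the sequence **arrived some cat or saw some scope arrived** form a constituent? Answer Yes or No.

No

[S [NP [NP [Det some] [N cat]] [RelC [Rel that] [VP [VP [V arrived] [NP [Det some] [N cat]]] [Conj or] [VP [V saw] [NP [Det some] [N scope]]]]]] [VP [V arrived]]]
The smallest constituent containing 'arrived some cat or saw some scope arrived' is the S spanning 'some cat that arrived some cat or saw some scope arrived'; no single node in the tree dominates exactly the given words.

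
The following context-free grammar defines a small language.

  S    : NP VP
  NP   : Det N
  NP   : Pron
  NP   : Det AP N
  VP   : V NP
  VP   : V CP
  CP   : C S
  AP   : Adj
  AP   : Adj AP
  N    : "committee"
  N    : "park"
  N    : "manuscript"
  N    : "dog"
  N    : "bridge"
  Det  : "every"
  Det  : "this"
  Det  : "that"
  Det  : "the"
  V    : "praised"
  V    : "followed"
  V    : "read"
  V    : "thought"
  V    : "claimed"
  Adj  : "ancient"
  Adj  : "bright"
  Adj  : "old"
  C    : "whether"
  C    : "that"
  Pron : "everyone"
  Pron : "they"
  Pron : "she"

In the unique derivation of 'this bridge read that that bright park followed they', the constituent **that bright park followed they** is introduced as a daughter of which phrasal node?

[S [NP [Det this] [N bridge]] [VP [V read] [CP [C that] [S [NP [Det that] [AP [Adj bright]] [N park]] [VP [V followed] [NP [Pron they]]]]]]]
The span 'that bright park followed they' is the S node built by S → NP VP.
Its mother is the CP built by CP → C S.

CP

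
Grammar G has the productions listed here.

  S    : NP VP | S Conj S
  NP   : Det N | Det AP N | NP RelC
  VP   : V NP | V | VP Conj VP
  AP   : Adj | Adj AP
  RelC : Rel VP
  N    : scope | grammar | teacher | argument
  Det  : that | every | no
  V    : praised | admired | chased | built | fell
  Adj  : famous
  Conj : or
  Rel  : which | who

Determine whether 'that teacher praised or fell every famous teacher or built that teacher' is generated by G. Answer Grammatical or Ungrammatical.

Grammatical

S
  NP
    Det: that
    N: teacher
  VP
    VP
      V: praised
    Conj: or
    VP
      VP
        V: fell
        NP
          Det: every
          AP
            Adj: famous
          N: teacher
      Conj: or
      VP
        V: built
        NP
          Det: that
          N: teacher
Every word is introduced by a lexical rule and the phrasal rules combine the resulting categories into a single S.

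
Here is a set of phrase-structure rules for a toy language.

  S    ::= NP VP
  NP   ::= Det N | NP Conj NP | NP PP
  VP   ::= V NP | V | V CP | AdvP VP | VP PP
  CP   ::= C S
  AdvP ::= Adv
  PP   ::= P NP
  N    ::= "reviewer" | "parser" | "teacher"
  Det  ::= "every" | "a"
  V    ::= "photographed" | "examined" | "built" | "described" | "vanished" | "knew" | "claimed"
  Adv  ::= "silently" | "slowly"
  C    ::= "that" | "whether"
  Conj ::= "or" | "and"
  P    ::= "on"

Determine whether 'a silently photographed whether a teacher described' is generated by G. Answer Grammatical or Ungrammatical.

A Det word can never sit immediately before an Adv word in any string this grammar generates, so the substring 'a silently' rules out a derivation.

Ungrammatical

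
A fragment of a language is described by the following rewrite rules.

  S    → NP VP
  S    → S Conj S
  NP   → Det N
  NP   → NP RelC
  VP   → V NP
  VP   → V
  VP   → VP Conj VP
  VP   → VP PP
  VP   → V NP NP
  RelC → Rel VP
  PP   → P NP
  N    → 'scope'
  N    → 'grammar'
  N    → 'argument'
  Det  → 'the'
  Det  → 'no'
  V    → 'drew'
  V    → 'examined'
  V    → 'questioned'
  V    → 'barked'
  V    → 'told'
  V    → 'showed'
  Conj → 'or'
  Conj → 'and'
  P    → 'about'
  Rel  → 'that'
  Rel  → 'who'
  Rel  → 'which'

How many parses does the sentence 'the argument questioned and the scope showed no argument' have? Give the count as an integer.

1

[S [S [NP [Det the] [N argument]] [VP [V questioned]]] [Conj and] [S [NP [Det the] [N scope]] [VP [V showed] [NP [Det no] [N argument]]]]]
No rule offers an alternative attachment or grouping for any span, so this is the only derivation.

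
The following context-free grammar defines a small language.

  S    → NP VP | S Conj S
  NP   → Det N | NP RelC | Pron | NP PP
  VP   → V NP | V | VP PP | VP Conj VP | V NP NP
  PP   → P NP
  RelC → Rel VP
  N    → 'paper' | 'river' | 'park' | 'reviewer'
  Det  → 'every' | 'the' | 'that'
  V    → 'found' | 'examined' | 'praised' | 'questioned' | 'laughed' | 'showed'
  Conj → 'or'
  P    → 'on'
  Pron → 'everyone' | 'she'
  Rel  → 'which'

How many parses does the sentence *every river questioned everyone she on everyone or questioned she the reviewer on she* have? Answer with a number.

Two of the 6 distinct bracketings:
[S [NP [Det every] [N river]] [VP [VP [VP [VP [V questioned] [NP [Pron everyone]] [NP [Pron she]]] [PP [P on] [NP [Pron everyone]]]] [Conj or] [VP [V questioned] [NP [Pron she]] [NP [Det the] [N reviewer]]]] [PP [P on] [NP [Pron she]]]]]
[S [NP [Det every] [N river]] [VP [VP [VP [V questioned] [NP [Pron everyone]] [NP [NP [Pron she]] [PP [P on] [NP [Pron everyone]]]]] [Conj or] [VP [V questioned] [NP [Pron she]] [NP [Det the] [N reviewer]]]] [PP [P on] [NP [Pron she]]]]]
The difference turns on whether NP → NP PP is used at the relevant span, versus an alternative expansion of NP.

6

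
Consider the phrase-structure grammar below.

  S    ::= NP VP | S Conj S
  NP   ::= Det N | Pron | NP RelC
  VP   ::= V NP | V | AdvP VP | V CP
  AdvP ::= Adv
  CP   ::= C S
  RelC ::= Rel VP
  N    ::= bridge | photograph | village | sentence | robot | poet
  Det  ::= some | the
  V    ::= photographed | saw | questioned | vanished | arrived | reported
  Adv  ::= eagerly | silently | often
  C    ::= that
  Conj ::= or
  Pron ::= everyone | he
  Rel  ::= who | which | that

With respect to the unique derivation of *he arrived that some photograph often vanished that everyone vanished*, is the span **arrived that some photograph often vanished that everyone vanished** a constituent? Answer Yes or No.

[S [NP [Pron he]] [VP [V arrived] [CP [C that] [S [NP [Det some] [N photograph]] [VP [AdvP [Adv often]] [VP [V vanished] [CP [C that] [S [NP [Pron everyone]] [VP [V vanished]]]]]]]]]]
The words 'arrived that some photograph often vanished that everyone vanished' are exhaustively dominated by a single VP node (built by VP → V CP), so they form a constituent.

Yes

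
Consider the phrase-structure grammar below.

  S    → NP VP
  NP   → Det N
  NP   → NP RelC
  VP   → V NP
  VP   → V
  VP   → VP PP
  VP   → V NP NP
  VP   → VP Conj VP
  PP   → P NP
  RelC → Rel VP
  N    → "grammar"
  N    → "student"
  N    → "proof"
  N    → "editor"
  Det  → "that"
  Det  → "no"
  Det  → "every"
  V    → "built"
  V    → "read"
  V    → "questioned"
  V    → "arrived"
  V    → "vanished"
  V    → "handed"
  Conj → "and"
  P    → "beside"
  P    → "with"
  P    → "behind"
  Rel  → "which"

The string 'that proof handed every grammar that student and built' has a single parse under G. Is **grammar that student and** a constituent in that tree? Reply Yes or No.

No

[S [NP [Det that] [N proof]] [VP [VP [V handed] [NP [Det every] [N grammar]] [NP [Det that] [N student]]] [Conj and] [VP [V built]]]]
The smallest constituent containing 'grammar that student and' is the VP spanning 'handed every grammar that student and built'; no single node in the tree dominates exactly the given words.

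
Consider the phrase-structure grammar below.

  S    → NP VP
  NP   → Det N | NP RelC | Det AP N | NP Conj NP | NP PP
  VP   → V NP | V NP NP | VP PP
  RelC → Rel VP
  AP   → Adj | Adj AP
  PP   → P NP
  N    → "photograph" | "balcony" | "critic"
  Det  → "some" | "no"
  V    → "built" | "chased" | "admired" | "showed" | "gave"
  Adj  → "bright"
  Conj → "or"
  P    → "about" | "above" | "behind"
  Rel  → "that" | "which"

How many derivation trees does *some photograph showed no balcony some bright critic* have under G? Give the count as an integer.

1

[S [NP [Det some] [N photograph]] [VP [V showed] [NP [Det no] [N balcony]] [NP [Det some] [AP [Adj bright]] [N critic]]]]
No rule offers an alternative attachment or grouping for any span, so this is the only derivation.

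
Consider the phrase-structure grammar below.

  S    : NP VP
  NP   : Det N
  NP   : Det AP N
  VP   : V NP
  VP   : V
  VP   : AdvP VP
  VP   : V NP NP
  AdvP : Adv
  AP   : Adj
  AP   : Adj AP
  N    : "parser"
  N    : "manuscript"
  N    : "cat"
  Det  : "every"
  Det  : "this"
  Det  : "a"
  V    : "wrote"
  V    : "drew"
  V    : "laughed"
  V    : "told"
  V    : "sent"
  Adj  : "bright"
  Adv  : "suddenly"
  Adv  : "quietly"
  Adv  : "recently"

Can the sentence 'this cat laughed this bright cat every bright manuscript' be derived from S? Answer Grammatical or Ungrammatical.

Grammatical

S
  NP
    Det: this
    N: cat
  VP
    V: laughed
    NP
      Det: this
      AP
        Adj: bright
      N: cat
    NP
      Det: every
      AP
        Adj: bright
      N: manuscript
Every word is introduced by a lexical rule and the phrasal rules combine the resulting categories into a single S.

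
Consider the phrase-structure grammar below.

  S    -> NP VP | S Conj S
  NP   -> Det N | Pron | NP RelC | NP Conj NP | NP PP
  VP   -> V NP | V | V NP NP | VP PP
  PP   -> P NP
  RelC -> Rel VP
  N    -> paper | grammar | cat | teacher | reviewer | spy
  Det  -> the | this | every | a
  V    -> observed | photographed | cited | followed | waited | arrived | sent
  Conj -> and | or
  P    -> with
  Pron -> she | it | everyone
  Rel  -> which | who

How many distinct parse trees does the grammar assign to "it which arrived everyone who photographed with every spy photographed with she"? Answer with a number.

6

Two of the 6 distinct bracketings:
[S [NP [NP [Pron it]] [RelC [Rel which] [VP [V arrived] [NP [NP [Pron everyone]] [RelC [Rel who] [VP [VP [V photographed]] [PP [P with] [NP [Det every] [N spy]]]]]]]]] [VP [VP [V photographed]] [PP [P with] [NP [Pron she]]]]]
[S [NP [NP [Pron it]] [RelC [Rel which] [VP [V arrived] [NP [NP [NP [Pron everyone]] [RelC [Rel who] [VP [V photographed]]]] [PP [P with] [NP [Det every] [N spy]]]]]]] [VP [VP [V photographed]] [PP [P with] [NP [Pron she]]]]]
The difference turns on whether NP → NP PP is used at the relevant span, versus an alternative expansion of NP.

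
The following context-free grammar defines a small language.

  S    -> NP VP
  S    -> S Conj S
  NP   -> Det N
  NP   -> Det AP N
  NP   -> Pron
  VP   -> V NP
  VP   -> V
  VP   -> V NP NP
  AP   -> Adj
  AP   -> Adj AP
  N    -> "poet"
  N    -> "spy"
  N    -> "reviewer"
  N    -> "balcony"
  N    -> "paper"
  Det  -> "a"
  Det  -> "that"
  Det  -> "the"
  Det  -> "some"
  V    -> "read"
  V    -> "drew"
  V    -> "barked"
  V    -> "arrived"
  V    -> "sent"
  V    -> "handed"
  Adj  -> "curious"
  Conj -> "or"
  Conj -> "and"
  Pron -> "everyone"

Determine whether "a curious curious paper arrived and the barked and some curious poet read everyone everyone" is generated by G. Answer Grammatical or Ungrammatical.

Ungrammatical

A Det word can never sit immediately before a V word in any string this grammar generates, so the substring 'the barked' rules out a derivation.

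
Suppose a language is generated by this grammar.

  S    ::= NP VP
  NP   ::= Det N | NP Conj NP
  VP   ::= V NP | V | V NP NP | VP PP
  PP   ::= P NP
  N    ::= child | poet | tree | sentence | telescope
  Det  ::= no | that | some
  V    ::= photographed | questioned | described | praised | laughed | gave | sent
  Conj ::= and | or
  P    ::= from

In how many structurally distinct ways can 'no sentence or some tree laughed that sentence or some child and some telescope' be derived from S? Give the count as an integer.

The two bracketings:
[S [NP [NP [Det no] [N sentence]] [Conj or] [NP [Det some] [N tree]]] [VP [V laughed] [NP [NP [Det that] [N sentence]] [Conj or] [NP [NP [Det some] [N child]] [Conj and] [NP [Det some] [N telescope]]]]]]
[S [NP [NP [Det no] [N sentence]] [Conj or] [NP [Det some] [N tree]]] [VP [V laughed] [NP [NP [NP [Det that] [N sentence]] [Conj or] [NP [Det some] [N child]]] [Conj and] [NP [Det some] [N telescope]]]]]
The trees differ in how a recursive rule is bracketed over the same span.

2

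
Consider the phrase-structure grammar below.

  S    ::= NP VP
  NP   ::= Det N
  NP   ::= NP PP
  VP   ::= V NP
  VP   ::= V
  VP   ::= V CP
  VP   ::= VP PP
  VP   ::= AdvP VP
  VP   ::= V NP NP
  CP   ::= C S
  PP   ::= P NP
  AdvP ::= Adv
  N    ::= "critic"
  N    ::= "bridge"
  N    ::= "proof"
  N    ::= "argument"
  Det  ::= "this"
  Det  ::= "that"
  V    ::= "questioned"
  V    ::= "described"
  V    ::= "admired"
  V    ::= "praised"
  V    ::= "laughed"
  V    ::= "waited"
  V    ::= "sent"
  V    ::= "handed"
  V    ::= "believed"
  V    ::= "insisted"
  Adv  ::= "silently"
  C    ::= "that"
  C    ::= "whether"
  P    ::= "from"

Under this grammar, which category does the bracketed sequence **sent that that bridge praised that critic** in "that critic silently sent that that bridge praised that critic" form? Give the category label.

VP

[S [NP [Det that] [N critic]] [VP [AdvP [Adv silently]] [VP [V sent] [CP [C that] [S [NP [Det that] [N bridge]] [VP [V praised] [NP [Det that] [N critic]]]]]]]]
The span 'sent that that bridge praised that critic' is the VP node built by VP → V CP.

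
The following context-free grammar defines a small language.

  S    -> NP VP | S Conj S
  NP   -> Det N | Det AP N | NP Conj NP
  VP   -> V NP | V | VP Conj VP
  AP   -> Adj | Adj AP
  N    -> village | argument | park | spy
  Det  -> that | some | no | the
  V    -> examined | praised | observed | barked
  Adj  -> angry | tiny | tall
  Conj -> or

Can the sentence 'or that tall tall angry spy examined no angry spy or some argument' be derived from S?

Ungrammatical

For S → NP VP, no prefix of the string parses as an NP. The alternative S rule S → S Conj S likewise has no satisfying split.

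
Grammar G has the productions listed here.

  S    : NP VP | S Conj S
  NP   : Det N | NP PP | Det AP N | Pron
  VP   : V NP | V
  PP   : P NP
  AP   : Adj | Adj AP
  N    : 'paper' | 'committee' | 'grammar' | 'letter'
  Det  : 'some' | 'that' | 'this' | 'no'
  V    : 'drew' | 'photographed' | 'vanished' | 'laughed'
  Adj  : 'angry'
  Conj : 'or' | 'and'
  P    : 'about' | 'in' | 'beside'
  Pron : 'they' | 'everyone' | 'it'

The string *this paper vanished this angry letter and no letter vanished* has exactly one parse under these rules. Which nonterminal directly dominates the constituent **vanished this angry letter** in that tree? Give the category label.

[S [S [NP [Det this] [N paper]] [VP [V vanished] [NP [Det this] [AP [Adj angry]] [N letter]]]] [Conj and] [S [NP [Det no] [N letter]] [VP [V vanished]]]]
The span 'vanished this angry letter' is the VP node built by VP → V NP.
Its mother is the S built by S → NP VP.

S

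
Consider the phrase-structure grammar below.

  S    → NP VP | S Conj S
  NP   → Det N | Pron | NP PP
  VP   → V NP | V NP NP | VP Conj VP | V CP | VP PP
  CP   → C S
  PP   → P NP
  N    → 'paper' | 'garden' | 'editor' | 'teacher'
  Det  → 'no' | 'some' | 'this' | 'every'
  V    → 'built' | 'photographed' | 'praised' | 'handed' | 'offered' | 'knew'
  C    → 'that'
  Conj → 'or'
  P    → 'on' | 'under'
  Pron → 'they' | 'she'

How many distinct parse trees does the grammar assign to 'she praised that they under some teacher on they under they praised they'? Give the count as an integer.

Two of the 5 distinct bracketings:
[S [NP [Pron she]] [VP [V praised] [CP [C that] [S [NP [NP [Pron they]] [PP [P under] [NP [NP [Det some] [N teacher]] [PP [P on] [NP [NP [Pron they]] [PP [P under] [NP [Pron they]]]]]]]] [VP [V praised] [NP [Pron they]]]]]]]
[S [NP [Pron she]] [VP [V praised] [CP [C that] [S [NP [NP [Pron they]] [PP [P under] [NP [NP [NP [Det some] [N teacher]] [PP [P on] [NP [Pron they]]]] [PP [P under] [NP [Pron they]]]]]] [VP [V praised] [NP [Pron they]]]]]]]
The trees differ in how a recursive rule is bracketed over the same span.

5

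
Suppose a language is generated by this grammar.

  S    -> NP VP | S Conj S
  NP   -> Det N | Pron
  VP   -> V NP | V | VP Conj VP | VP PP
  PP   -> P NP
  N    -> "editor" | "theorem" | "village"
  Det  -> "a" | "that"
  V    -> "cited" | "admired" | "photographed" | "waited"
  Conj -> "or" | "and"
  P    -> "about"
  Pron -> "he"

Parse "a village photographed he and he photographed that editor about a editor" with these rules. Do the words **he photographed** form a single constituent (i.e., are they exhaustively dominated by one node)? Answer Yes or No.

[S [S [NP [Det a] [N village]] [VP [V photographed] [NP [Pron he]]]] [Conj and] [S [NP [Pron he]] [VP [VP [V photographed] [NP [Det that] [N editor]]] [PP [P about] [NP [Det a] [N editor]]]]]]
The smallest constituent containing 'he photographed' is the S spanning 'he photographed that editor about a editor'; no single node in the tree dominates exactly the given words.

No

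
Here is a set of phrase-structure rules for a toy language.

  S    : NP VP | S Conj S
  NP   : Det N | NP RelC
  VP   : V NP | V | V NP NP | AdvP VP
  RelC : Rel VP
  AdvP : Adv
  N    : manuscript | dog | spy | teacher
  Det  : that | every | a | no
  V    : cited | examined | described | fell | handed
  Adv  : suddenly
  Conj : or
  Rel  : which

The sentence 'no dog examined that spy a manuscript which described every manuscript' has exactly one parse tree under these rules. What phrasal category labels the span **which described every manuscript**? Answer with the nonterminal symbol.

S
  NP
    Det: no
    N: dog
  VP
    V: examined
    NP
      Det: that
      N: spy
    NP
      NP
        Det: a
        N: manuscript
      RelC
        Rel: which
        VP
          V: described
          NP
            Det: every
            N: manuscript
The span 'which described every manuscript' is the RelC node built by RelC → Rel VP.

RelC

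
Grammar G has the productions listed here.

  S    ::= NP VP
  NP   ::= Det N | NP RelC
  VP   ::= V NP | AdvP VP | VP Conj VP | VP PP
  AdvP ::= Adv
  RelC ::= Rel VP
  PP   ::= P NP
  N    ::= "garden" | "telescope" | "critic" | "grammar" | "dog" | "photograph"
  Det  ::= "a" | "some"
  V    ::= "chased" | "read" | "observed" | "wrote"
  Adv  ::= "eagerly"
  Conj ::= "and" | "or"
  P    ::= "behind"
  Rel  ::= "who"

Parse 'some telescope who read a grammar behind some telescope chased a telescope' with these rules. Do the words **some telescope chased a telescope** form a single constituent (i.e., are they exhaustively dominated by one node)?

[S [NP [NP [Det some] [N telescope]] [RelC [Rel who] [VP [VP [V read] [NP [Det a] [N grammar]]] [PP [P behind] [NP [Det some] [N telescope]]]]]] [VP [V chased] [NP [Det a] [N telescope]]]]
The smallest constituent containing 'some telescope chased a telescope' is the S spanning 'some telescope who read a grammar behind some telescope chased a telescope'; no single node in the tree dominates exactly the given words.

No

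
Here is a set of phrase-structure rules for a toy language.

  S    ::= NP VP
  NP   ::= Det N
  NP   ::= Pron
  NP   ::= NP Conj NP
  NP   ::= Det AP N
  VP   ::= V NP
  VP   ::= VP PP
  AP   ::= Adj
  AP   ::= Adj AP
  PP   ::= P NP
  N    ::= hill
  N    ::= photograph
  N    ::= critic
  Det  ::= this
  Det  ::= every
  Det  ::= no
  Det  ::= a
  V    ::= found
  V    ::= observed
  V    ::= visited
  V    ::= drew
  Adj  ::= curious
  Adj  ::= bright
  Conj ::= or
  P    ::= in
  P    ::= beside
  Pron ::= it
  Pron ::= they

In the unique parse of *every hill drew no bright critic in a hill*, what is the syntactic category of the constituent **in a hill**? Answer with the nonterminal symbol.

[S [NP [Det every] [N hill]] [VP [VP [V drew] [NP [Det no] [AP [Adj bright]] [N critic]]] [PP [P in] [NP [Det a] [N hill]]]]]
The span 'in a hill' is the PP node built by PP → P NP.

PP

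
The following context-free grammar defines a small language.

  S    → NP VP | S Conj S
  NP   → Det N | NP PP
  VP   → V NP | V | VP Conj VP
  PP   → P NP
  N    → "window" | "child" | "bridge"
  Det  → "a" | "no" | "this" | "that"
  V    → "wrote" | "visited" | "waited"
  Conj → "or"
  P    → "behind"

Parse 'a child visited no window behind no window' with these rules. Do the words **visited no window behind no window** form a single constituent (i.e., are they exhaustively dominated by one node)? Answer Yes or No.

Yes

[S [NP [Det a] [N child]] [VP [V visited] [NP [NP [Det no] [N window]] [PP [P behind] [NP [Det no] [N window]]]]]]
The words 'visited no window behind no window' are exhaustively dominated by a single VP node (built by VP → V NP), so they form a constituent.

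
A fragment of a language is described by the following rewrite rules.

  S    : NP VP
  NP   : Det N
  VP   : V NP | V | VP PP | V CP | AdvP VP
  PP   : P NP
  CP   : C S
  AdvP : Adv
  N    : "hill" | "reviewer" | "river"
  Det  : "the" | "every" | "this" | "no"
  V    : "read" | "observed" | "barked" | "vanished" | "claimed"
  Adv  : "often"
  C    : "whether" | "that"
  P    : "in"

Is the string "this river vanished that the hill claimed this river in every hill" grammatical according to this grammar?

S
  NP
    Det: this
    N: river
  VP
    VP
      V: vanished
      CP
        C: that
        S
          NP
            Det: the
            N: hill
          VP
            V: claimed
            NP
              Det: this
              N: river
    PP
      P: in
      NP
        Det: every
        N: hill
The bracketing above is licensed at every node by one of the given productions, with S at the root.

Grammatical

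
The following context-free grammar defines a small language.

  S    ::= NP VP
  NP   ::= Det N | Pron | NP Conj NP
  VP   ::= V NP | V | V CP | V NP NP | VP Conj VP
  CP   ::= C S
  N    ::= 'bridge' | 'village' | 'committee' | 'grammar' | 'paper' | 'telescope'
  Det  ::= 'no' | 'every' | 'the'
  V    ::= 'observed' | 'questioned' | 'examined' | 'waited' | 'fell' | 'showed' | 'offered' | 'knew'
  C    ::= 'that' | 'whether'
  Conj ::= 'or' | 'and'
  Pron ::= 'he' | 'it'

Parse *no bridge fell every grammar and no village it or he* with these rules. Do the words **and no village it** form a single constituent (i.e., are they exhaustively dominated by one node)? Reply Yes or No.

[S [NP [Det no] [N bridge]] [VP [V fell] [NP [NP [Det every] [N grammar]] [Conj and] [NP [Det no] [N village]]] [NP [NP [Pron it]] [Conj or] [NP [Pron he]]]]]
The smallest constituent containing 'and no village it' is the VP spanning 'fell every grammar and no village it or he'; no single node in the tree dominates exactly the given words.

No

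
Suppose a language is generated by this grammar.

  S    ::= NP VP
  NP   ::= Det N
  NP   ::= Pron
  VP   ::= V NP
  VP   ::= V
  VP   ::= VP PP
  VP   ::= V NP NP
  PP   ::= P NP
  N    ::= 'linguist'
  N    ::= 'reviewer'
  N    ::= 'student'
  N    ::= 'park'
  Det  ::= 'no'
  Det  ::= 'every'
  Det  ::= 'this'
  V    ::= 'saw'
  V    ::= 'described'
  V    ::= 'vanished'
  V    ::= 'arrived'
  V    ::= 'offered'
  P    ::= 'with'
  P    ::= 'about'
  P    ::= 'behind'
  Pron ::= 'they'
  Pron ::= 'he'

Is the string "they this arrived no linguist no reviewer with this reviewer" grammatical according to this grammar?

Ungrammatical

A Det word can never sit immediately before a V word in any string this grammar generates, so the substring 'this arrived' rules out a derivation.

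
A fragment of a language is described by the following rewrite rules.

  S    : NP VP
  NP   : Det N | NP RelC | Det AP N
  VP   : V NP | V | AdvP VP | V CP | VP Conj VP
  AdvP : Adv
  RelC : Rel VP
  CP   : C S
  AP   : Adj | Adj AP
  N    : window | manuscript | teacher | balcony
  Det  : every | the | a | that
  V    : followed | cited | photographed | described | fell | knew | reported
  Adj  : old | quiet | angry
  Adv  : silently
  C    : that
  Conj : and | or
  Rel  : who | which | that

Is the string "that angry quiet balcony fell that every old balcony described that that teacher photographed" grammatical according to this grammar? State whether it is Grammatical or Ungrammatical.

[S [NP [Det that] [AP [Adj angry] [AP [Adj quiet]]] [N balcony]] [VP [V fell] [CP [C that] [S [NP [Det every] [AP [Adj old]] [N balcony]] [VP [V described] [CP [C that] [S [NP [Det that] [N teacher]] [VP [V photographed]]]]]]]]]
The bracketing above is licensed at every node by one of the given productions, with S at the root.

Grammatical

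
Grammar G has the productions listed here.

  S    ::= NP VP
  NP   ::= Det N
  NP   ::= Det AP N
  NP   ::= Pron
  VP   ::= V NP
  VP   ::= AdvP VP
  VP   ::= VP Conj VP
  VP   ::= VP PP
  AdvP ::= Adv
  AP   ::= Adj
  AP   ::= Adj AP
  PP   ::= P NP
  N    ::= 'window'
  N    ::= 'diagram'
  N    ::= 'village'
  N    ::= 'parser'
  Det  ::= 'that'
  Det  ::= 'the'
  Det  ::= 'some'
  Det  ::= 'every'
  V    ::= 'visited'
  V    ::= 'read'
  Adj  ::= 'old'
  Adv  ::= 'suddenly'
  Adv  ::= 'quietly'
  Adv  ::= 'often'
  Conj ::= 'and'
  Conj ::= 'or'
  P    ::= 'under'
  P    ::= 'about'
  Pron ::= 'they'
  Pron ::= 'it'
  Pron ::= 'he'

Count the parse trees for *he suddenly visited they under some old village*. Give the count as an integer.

2

The two bracketings:
[S [NP [Pron he]] [VP [AdvP [Adv suddenly]] [VP [VP [V visited] [NP [Pron they]]] [PP [P under] [NP [Det some] [AP [Adj old]] [N village]]]]]]
[S [NP [Pron he]] [VP [VP [AdvP [Adv suddenly]] [VP [V visited] [NP [Pron they]]]] [PP [P under] [NP [Det some] [AP [Adj old]] [N village]]]]]
The trees differ in how a recursive rule is bracketed over the same span.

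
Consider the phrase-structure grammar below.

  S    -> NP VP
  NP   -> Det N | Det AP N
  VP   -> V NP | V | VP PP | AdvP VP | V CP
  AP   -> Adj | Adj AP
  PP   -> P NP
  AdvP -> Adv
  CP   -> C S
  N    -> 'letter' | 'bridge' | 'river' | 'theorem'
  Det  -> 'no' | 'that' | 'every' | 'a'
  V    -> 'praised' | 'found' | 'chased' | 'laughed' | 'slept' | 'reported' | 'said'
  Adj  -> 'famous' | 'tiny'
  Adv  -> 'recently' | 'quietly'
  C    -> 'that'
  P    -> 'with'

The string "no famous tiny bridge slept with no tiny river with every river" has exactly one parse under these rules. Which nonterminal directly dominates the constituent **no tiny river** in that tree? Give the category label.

PP

S
  NP
    Det: no
    AP
      Adj: famous
      AP
        Adj: tiny
    N: bridge
  VP
    VP
      VP
        V: slept
      PP
        P: with
        NP
          Det: no
          AP
            Adj: tiny
          N: river
    PP
      P: with
      NP
        Det: every
        N: river
The span 'no tiny river' is the NP node built by NP → Det AP N.
Its mother is the PP built by PP → P NP.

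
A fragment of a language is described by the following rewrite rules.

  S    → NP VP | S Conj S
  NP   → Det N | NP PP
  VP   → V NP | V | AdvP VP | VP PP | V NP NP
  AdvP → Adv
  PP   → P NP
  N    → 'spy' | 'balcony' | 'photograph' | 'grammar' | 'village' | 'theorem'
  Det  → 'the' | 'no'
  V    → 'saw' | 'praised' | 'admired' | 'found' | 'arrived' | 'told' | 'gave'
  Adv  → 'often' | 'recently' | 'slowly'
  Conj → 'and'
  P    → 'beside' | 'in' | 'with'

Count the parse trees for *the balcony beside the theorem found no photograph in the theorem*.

The two bracketings:
[S [NP [NP [Det the] [N balcony]] [PP [P beside] [NP [Det the] [N theorem]]]] [VP [V found] [NP [NP [Det no] [N photograph]] [PP [P in] [NP [Det the] [N theorem]]]]]]
[S [NP [NP [Det the] [N balcony]] [PP [P beside] [NP [Det the] [N theorem]]]] [VP [VP [V found] [NP [Det no] [N photograph]]] [PP [P in] [NP [Det the] [N theorem]]]]]
The difference turns on whether VP → VP PP is used at the relevant span, versus an alternative expansion of VP.

2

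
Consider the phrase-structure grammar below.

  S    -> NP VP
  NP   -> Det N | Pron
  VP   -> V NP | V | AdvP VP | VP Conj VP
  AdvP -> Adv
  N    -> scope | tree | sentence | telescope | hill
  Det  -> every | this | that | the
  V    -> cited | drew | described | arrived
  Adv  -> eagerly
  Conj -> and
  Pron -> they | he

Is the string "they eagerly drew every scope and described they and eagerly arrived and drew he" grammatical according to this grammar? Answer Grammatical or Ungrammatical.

Grammatical

[S [NP [Pron they]] [VP [AdvP [Adv eagerly]] [VP [VP [V drew] [NP [Det every] [N scope]]] [Conj and] [VP [VP [V described] [NP [Pron they]]] [Conj and] [VP [AdvP [Adv eagerly]] [VP [VP [V arrived]] [Conj and] [VP [V drew] [NP [Pron he]]]]]]]]]
Each bracket corresponds to one application of a listed rule, so the string is derivable from S.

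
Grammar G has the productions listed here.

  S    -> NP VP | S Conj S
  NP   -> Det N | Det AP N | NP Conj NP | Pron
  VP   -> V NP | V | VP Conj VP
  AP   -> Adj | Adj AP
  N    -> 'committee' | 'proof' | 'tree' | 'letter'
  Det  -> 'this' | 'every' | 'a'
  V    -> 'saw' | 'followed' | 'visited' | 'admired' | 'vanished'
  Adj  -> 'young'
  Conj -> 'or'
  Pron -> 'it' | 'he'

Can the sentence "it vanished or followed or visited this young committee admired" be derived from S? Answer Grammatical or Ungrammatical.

For S → NP VP, the only prefix that parses as NP is 'it', but the remainder 'vanished or followed or visited this young committee admired' is not a VP under these rules. The alternative S rule S → S Conj S likewise has no satisfying split.

Ungrammatical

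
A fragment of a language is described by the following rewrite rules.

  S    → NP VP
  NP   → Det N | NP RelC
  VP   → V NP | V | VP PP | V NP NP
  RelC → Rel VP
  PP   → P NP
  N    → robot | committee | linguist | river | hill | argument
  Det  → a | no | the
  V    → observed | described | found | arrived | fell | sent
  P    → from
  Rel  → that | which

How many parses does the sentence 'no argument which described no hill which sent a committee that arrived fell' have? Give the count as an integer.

7

Two of the 7 distinct bracketings:
[S [NP [NP [Det no] [N argument]] [RelC [Rel which] [VP [V described] [NP [NP [Det no] [N hill]] [RelC [Rel which] [VP [V sent] [NP [NP [Det a] [N committee]] [RelC [Rel that] [VP [V arrived]]]]]]]]]] [VP [V fell]]]
[S [NP [NP [Det no] [N argument]] [RelC [Rel which] [VP [V described] [NP [NP [NP [Det no] [N hill]] [RelC [Rel which] [VP [V sent] [NP [Det a] [N committee]]]]] [RelC [Rel that] [VP [V arrived]]]]]]] [VP [V fell]]]
The trees differ in how a recursive rule is bracketed over the same span.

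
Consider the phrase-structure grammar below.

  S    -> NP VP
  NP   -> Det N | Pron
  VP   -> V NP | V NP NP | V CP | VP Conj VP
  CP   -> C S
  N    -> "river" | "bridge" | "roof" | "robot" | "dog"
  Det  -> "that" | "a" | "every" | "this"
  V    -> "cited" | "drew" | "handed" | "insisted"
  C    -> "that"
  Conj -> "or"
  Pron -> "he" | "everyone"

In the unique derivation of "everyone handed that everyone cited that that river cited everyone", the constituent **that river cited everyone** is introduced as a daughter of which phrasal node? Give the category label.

[S [NP [Pron everyone]] [VP [V handed] [CP [C that] [S [NP [Pron everyone]] [VP [V cited] [CP [C that] [S [NP [Det that] [N river]] [VP [V cited] [NP [Pron everyone]]]]]]]]]]
The span 'that river cited everyone' is the S node built by S → NP VP.
Its mother is the CP built by CP → C S.

CP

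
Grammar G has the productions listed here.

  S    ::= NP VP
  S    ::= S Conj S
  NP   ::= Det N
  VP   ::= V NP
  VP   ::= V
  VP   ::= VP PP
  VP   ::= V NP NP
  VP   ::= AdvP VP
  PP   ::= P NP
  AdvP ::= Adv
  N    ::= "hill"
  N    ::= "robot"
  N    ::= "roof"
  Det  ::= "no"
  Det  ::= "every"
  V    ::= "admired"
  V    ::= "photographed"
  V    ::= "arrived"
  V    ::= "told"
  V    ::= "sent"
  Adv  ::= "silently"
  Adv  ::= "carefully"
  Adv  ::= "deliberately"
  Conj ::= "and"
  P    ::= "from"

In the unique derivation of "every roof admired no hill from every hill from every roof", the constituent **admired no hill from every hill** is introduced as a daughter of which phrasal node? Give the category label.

VP

S
  NP
    Det: every
    N: roof
  VP
    VP
      VP
        V: admired
        NP
          Det: no
          N: hill
      PP
        P: from
        NP
          Det: every
          N: hill
    PP
      P: from
      NP
        Det: every
        N: roof
The span 'admired no hill from every hill' is the VP node built by VP → VP PP.
Its mother is the VP built by VP → VP PP.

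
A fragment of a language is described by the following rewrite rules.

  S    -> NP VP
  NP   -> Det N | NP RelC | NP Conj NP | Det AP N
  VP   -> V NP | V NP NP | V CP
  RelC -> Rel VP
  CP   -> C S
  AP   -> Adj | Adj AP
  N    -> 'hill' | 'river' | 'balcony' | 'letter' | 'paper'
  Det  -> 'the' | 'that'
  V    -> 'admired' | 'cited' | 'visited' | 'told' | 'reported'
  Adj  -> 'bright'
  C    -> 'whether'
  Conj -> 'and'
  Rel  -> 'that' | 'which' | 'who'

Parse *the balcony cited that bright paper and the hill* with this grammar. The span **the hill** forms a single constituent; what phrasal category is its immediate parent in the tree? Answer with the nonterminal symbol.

NP

S
  NP
    Det: the
    N: balcony
  VP
    V: cited
    NP
      NP
        Det: that
        AP
          Adj: bright
        N: paper
      Conj: and
      NP
        Det: the
        N: hill
The span 'the hill' is the NP node built by NP → Det N.
Its mother is the NP built by NP → NP Conj NP.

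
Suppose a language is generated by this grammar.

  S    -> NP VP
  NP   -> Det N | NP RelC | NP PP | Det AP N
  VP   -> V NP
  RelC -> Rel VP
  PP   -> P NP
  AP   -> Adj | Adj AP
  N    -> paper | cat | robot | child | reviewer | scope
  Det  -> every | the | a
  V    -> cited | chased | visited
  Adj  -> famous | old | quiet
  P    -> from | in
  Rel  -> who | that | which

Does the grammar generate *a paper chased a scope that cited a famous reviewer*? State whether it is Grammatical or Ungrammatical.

Grammatical

S
  NP
    Det: a
    N: paper
  VP
    V: chased
    NP
      NP
        Det: a
        N: scope
      RelC
        Rel: that
        VP
          V: cited
          NP
            Det: a
            AP
              Adj: famous
            N: reviewer
Every word is introduced by a lexical rule and the phrasal rules combine the resulting categories into a single S.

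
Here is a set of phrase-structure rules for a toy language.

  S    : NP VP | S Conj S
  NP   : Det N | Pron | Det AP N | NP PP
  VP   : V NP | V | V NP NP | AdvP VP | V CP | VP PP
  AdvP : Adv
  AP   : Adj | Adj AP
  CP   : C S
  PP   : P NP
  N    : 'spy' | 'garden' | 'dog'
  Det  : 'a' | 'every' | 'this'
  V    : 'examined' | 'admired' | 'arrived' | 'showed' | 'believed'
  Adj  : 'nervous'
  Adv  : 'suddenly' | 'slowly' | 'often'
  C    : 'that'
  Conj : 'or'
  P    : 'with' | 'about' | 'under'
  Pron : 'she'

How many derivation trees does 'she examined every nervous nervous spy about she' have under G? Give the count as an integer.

2

The two bracketings:
[S [NP [Pron she]] [VP [V examined] [NP [NP [Det every] [AP [Adj nervous] [AP [Adj nervous]]] [N spy]] [PP [P about] [NP [Pron she]]]]]]
[S [NP [Pron she]] [VP [VP [V examined] [NP [Det every] [AP [Adj nervous] [AP [Adj nervous]]] [N spy]]] [PP [P about] [NP [Pron she]]]]]
The difference turns on whether NP → NP PP is used at the relevant span, versus an alternative expansion of NP.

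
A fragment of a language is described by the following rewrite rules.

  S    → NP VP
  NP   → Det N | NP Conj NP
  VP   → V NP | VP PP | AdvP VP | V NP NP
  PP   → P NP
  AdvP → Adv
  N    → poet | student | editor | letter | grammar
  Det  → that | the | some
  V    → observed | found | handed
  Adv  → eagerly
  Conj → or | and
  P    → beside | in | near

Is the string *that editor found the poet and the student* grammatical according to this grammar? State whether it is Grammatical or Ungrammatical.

S
  NP
    Det: that
    N: editor
  VP
    V: found
    NP
      NP
        Det: the
        N: poet
      Conj: and
      NP
        Det: the
        N: student
Every word is introduced by a lexical rule and the phrasal rules combine the resulting categories into a single S.

Grammatical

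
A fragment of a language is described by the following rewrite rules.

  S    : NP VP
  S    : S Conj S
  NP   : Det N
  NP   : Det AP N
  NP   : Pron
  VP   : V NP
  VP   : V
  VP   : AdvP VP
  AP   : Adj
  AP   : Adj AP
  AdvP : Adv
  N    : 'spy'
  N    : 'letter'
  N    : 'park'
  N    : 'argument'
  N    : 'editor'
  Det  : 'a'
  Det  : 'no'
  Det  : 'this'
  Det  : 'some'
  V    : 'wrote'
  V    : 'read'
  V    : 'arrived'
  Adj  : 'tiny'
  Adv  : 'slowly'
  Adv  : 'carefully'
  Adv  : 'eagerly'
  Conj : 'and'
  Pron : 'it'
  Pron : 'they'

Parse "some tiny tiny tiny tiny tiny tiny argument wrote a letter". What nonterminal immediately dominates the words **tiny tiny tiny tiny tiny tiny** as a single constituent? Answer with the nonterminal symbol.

S
  NP
    Det: some
    AP
      Adj: tiny
      AP
        Adj: tiny
        AP
          Adj: tiny
          AP
            Adj: tiny
            AP
              Adj: tiny
              AP
                Adj: tiny
    N: argument
  VP
    V: wrote
    NP
      Det: a
      N: letter
The span 'tiny tiny tiny tiny tiny tiny' is the AP node built by AP → Adj AP.

AP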